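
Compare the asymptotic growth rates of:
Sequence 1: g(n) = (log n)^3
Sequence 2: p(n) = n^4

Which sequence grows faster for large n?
Comparing growth rates:
Growth-rate hierarchy: log n ≺ any polynomial ≺ any exponential cⁿ (c>1) ≺ n! ≺ nⁿ.
polynomial degree 4 dominates polylogarithmic (log n)^3 asymptotically.

p(n) grows faster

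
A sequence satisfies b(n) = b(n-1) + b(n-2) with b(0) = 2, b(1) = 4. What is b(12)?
Computing the sequence terms:
2, 4, 6, 10, 16, 26, 42, 68, 110, 178, 288, 466, 754

754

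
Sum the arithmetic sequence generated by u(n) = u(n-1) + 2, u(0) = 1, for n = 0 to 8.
Computing the sequence terms: 1, 3, 5, 7, 9, 11, 13, 15, 17
Adding these values together:

81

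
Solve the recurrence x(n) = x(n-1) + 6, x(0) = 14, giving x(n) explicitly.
Recurrence: x(n) = x(n-1) + 6, initial: x(0) = 14.
Each step adds 6, so x(n) = x(0) + 6n = 6n + 14.

x(n) = 6n + 14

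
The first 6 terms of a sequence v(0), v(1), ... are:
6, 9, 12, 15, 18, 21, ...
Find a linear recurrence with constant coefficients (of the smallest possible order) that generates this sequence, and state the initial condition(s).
Look for the lowest-order linear relation among consecutive terms.
Observation: consecutive differences are constant (= 3).
Check at n=2: 1·9 + 3 = 12. ✓

v(n) = v(n-1) + 3, v(0) = 6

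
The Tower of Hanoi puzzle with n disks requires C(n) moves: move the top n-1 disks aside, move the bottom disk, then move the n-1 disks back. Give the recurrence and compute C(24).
Moving n disks = move the top n-1 disks aside (C(n-1) moves) + move the largest disk (1 move) + move the n-1 disks back on top (C(n-1) moves), so C(n) = 2C(n-1) + 1, with C(1) = 1 (a single disk takes one move).
First terms: 1, 3, 7, 15, 31, 63, … — each is one less than a power of 2. Indeed C(n) + 1 = 2(C(n-1) + 1) with C(1) + 1 = 2, so C(n) + 1 = 2ⁿ and C(n) = 2ⁿ - 1.
Hence C(24) = 2^24 - 1 = 16777216 - 1 = 16777215.

C(n) = 2C(n-1) + 1, C(1) = 1; C(24) = 16777215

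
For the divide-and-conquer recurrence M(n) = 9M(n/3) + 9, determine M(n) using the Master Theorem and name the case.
Master Theorem template: M(n) = a·M(n/b) + f(n).
Here: a=9, b=3, f(n)=9
Compute log_b(a) = log_3(9) = 2.
f(n) = 9 = O(n^(2-ε)) with ε = 2. Case 1: M(n) = Θ(n^log_b(a)) = Θ(n^2).

Case 1: M(n) = Θ(n^2)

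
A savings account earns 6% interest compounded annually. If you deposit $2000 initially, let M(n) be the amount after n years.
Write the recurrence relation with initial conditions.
Each year the balance grows by 6%, i.e. is multiplied by 1 + 6/100 = 1.06, so M(n) = 1.06 × M(n-1). The initial deposit gives M(0) = 2000.
Unrolling gives the closed form M(n) = 2000 × (1.06)ⁿ.

M(n) = 1.06 × M(n-1), M(0) = 2000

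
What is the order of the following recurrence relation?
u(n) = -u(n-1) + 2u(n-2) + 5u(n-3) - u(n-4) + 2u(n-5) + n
The order is the largest lag k for which u(n-k) appears. Here the deepest term is u(n-5) (the n term is non-homogeneous and does not affect the order), so the order is 5.

Order 5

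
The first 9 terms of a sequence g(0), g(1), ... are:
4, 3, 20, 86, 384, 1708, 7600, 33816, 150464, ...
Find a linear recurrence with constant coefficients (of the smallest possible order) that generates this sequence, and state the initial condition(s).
Look for the lowest-order linear relation among consecutive terms.
Observation: g(n) - 4·g(n-1) - (2)·g(n-2) = 0 holds for the shown terms, and no order-1 relation g(n) = α·g(n-1) + β fits.
Check at n=3: 4·20 + (2)·3 = 86. ✓

g(n) = 4g(n-1) + 2g(n-2), g(0) = 4, g(1) = 3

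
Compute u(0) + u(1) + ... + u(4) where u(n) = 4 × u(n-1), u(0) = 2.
Computing the sequence terms: 2, 8, 32, 128, 512
Adding these values together:

682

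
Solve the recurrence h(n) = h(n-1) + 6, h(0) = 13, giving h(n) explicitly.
Recurrence: h(n) = h(n-1) + 6, initial: h(0) = 13.
Each step adds 6, so h(n) = h(0) + 6n = 6n + 13.

h(n) = 6n + 13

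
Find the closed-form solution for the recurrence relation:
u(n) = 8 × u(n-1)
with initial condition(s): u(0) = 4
Recurrence: u(n) = 8 × u(n-1), initial: u(0) = 4.
Each term is 8 times the previous, so this is geometric with ratio 8. After n steps: u(n) = u(0)·8ⁿ = 4·8ⁿ.

u(n) = 4·8ⁿ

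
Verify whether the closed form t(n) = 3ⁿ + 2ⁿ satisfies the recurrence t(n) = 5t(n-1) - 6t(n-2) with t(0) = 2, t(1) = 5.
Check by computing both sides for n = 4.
From the recurrence with t(0) = 2, t(1) = 5:
  t(0) = 2, t(1) = 5, t(2) = 13, t(3) = 35, t(4) = 97
  so the recurrence gives t(4) = 97.
From the proposed closed form t(n) = 3ⁿ + 2ⁿ:
  t(4) = 97.
Both sides give 97 at n = 4, and the initial condition(s) match, so the closed form is consistent.

Yes, the closed form is correct.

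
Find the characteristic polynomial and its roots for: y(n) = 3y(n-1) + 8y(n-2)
Substitute y(n) = rⁿ and divide through by rⁿ⁻²: r² - 3r - 8 = 0
Discriminant: 3² + 4·8 = 41, not a perfect square, so by the quadratic formula r = (3 ± √41)/2.
General solution: y(n) = A·r₁ⁿ + B·r₂ⁿ where r₁,r₂ = (3 ± √41)/2

Characteristic: r² - 3r - 8 = 0, Roots: r = (3 ± √41)/2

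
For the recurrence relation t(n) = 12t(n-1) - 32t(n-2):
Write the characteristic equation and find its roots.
Substitute t(n) = rⁿ and divide through by rⁿ⁻²: r² - 12r + 32 = 0
Factor: (r - 4)(r - 8) = 0, so r = 4, 8.
General solution: t(n) = A·4ⁿ + B·8ⁿ

Characteristic: r² - 12r + 32 = 0, Roots: r = 4, 8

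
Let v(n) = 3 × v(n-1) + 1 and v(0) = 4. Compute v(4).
Computing step by step:
v(0) = 4
v(1) = 3 × 4 + 1 = 13
v(2) = 3 × 13 + 1 = 40
v(3) = 3 × 40 + 1 = 121
v(4) = 3 × 121 + 1 = 364

364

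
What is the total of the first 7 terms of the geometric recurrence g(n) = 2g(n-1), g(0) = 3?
Computing the sequence terms: 3, 6, 12, 24, 48, 96, 192
Adding these values together:

381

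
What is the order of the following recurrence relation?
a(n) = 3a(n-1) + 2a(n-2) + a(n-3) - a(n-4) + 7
The order is the largest lag k for which a(n-k) appears. Here the deepest term is a(n-4) (the 7 term is non-homogeneous and does not affect the order), so the order is 4.

Order 4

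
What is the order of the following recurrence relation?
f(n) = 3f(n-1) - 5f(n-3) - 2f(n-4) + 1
The order is the largest lag k for which f(n-k) appears. Here the deepest term is f(n-4) (the 1 term is non-homogeneous and does not affect the order), so the order is 4.

Order 4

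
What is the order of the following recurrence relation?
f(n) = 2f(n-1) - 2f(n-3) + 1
The order is the largest lag k for which f(n-k) appears. Here the deepest term is f(n-3) (the 1 term is non-homogeneous and does not affect the order), so the order is 3.

Order 3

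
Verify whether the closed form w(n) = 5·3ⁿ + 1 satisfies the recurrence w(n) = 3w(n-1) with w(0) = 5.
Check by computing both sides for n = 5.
From the recurrence with w(0) = 5:
  w(0) = 5, w(1) = 15, w(2) = 45, w(3) = 135, w(4) = 405, w(5) = 1215
  so the recurrence gives w(5) = 1215.
From the proposed closed form w(n) = 5·3ⁿ + 1:
  w(5) = 1216.
The recurrence gives 1215 but the closed form gives 1216, so the closed form does not satisfy the recurrence.

No, the closed form is incorrect.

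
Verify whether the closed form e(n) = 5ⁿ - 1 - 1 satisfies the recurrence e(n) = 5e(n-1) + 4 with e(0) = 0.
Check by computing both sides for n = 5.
From the recurrence with e(0) = 0:
  e(0) = 0, e(1) = 4, e(2) = 24, e(3) = 124, e(4) = 624, e(5) = 3124
  so the recurrence gives e(5) = 3124.
From the proposed closed form e(n) = 5ⁿ - 1 - 1:
  e(5) = 3123.
The recurrence gives 3124 but the closed form gives 3123, so the closed form does not satisfy the recurrence.

No, the closed form is incorrect.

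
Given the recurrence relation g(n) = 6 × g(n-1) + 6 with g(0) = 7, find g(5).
Computing step by step:
g(0) = 7
g(1) = 6 × 7 + 6 = 48
g(2) = 6 × 48 + 6 = 294
g(3) = 6 × 294 + 6 = 1770
g(4) = 6 × 1770 + 6 = 10626
g(5) = 6 × 10626 + 6 = 63762

63762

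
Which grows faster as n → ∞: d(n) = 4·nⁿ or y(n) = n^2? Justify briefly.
Comparing growth rates:
Growth-rate hierarchy: log n ≺ any polynomial ≺ any exponential cⁿ (c>1) ≺ n! ≺ nⁿ.
super-exponential nⁿ dominates polynomial degree 2 asymptotically.

d(n) grows faster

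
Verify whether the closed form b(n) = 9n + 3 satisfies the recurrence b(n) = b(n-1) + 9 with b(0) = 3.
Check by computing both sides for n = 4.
From the recurrence with b(0) = 3:
  b(0) = 3, b(1) = 12, b(2) = 21, b(3) = 30, b(4) = 39
  so the recurrence gives b(4) = 39.
From the proposed closed form b(n) = 9n + 3:
  b(4) = 39.
Both sides give 39 at n = 4, and the initial condition(s) match, so the closed form is consistent.

Yes, the closed form is correct.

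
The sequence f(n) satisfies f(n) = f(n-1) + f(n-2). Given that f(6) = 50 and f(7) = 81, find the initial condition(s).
Work backwards using f(k) = f(k+2) - f(k+1):
f(5) = f(7) - f(6) = 81 - 50 = 31
f(4) = f(6) - f(5) = 50 - 31 = 19
f(3) = f(5) - f(4) = 31 - 19 = 12
f(2) = f(4) - f(3) = 19 - 12 = 7
f(1) = f(3) - f(2) = 12 - 7 = 5
f(0) = f(2) - f(1) = 7 - 5 = 2

f(0) = 2, f(1) = 5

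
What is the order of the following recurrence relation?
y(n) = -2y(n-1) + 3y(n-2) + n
The order is the largest lag k for which y(n-k) appears. Here the deepest term is y(n-2) (the n term is non-homogeneous and does not affect the order), so the order is 2.

Order 2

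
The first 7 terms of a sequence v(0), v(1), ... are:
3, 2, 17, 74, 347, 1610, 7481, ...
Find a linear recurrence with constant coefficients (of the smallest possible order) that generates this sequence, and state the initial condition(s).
Look for the lowest-order linear relation among consecutive terms.
Observation: v(n) - 4·v(n-1) - (3)·v(n-2) = 0 holds for the shown terms, and no order-1 relation v(n) = α·v(n-1) + β fits.
Check at n=3: 4·17 + (3)·2 = 74. ✓

v(n) = 4v(n-1) + 3v(n-2), v(0) = 3, v(1) = 2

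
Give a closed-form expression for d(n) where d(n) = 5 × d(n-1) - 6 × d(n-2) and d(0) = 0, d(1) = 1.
Recurrence: d(n) = 5 × d(n-1) - 6 × d(n-2), initial: d(0) = 0, d(1) = 1.
Characteristic equation: r² - 5r + 6 = 0, which factors as (r - 3)(r - 2) = 0, so r = 3, 2. General solution d(n) = A·3ⁿ + B·2ⁿ. From d(0) = 0: A + B = 0. From d(1) = 1: 3A + 2B = 1. Solving gives A = 1, B = -1.

d(n) = 3ⁿ - 2ⁿ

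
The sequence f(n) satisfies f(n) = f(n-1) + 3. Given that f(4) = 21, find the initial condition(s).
f(4) = f(0) + 4·3, so f(0) = 21 - 12 = 9.

f(0) = 9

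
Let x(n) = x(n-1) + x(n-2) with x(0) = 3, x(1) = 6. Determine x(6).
Computing the sequence terms:
3, 6, 9, 15, 24, 39, 63

63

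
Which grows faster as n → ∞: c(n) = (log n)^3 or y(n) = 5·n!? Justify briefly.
Comparing growth rates:
Growth-rate hierarchy: log n ≺ any polynomial ≺ any exponential cⁿ (c>1) ≺ n! ≺ nⁿ.
factorial dominates polylogarithmic (log n)^3 asymptotically.

y(n) grows faster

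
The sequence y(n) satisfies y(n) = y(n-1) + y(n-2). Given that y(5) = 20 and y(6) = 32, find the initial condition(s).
Work backwards using y(k) = y(k+2) - y(k+1):
y(4) = y(6) - y(5) = 32 - 20 = 12
y(3) = y(5) - y(4) = 20 - 12 = 8
y(2) = y(4) - y(3) = 12 - 8 = 4
y(1) = y(3) - y(2) = 8 - 4 = 4
y(0) = y(2) - y(1) = 4 - 4 = 0

y(0) = 0, y(1) = 4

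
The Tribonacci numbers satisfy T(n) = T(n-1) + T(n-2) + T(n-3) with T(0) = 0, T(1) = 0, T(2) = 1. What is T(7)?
Computing the sequence terms:
0, 0, 1, 1, 2, 4, 7, 13

13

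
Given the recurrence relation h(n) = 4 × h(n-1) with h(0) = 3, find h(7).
Computing step by step:
h(0) = 3
h(1) = 4 × 3 = 12
h(2) = 4 × 12 = 48
h(3) = 4 × 48 = 192
h(4) = 4 × 192 = 768
h(5) = 4 × 768 = 3072
h(6) = 4 × 3072 = 12288
h(7) = 4 × 12288 = 49152

49152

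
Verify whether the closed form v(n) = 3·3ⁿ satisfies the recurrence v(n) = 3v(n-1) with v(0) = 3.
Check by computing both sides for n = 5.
From the recurrence with v(0) = 3:
  v(0) = 3, v(1) = 9, v(2) = 27, v(3) = 81, v(4) = 243, v(5) = 729
  so the recurrence gives v(5) = 729.
From the proposed closed form v(n) = 3·3ⁿ:
  v(5) = 729.
Both sides give 729 at n = 5, and the initial condition(s) match, so the closed form is consistent.

Yes, the closed form is correct.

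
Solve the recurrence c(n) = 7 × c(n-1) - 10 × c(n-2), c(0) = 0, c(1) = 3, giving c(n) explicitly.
Recurrence: c(n) = 7 × c(n-1) - 10 × c(n-2), initial: c(0) = 0, c(1) = 3.
Characteristic equation: r² - 7r + 10 = 0, which factors as (r - 5)(r - 2) = 0, so r = 5, 2. General solution c(n) = A·5ⁿ + B·2ⁿ. From c(0) = 0: A + B = 0. From c(1) = 3: 5A + 2B = 3. Solving gives A = 1, B = -1.

c(n) = 5ⁿ - 2ⁿ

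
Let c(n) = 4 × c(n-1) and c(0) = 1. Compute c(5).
Computing step by step:
c(0) = 1
c(1) = 4 × 1 = 4
c(2) = 4 × 4 = 16
c(3) = 4 × 16 = 64
c(4) = 4 × 64 = 256
c(5) = 4 × 256 = 1024

1024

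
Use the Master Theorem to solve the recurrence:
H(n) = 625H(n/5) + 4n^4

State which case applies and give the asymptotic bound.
Master Theorem template: H(n) = a·H(n/b) + f(n).
Here: a=625, b=5, f(n)=4n^4
Compute log_b(a) = log_5(625) = 4.
f(n) = 4n^4 = Θ(n^4). Case 2: H(n) = Θ(n^4 log n).

Case 2: H(n) = Θ(n^4 log n)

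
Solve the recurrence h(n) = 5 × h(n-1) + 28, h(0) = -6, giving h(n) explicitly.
Recurrence: h(n) = 5 × h(n-1) + 28, initial: h(0) = -6.
Try h(n) = A·5ⁿ + C. Substituting: A·5ⁿ + C = 5(A·5ⁿ⁻¹ + C) + 28 = A·5ⁿ + 5C + 28, so C = 5C + 28, giving C = -7. Then h(0) = A - 7 = -6 gives A = 1.

h(n) = 5ⁿ - 7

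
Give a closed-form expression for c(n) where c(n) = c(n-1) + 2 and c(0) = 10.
Recurrence: c(n) = c(n-1) + 2, initial: c(0) = 10.
Each step adds 2, so c(n) = c(0) + 2n = 2n + 10.

c(n) = 2n + 10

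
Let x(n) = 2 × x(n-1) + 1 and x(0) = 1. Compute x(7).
Computing step by step:
x(0) = 1
x(1) = 2 × 1 + 1 = 3
x(2) = 2 × 3 + 1 = 7
x(3) = 2 × 7 + 1 = 15
x(4) = 2 × 15 + 1 = 31
x(5) = 2 × 31 + 1 = 63
x(6) = 2 × 63 + 1 = 127
x(7) = 2 × 127 + 1 = 255

255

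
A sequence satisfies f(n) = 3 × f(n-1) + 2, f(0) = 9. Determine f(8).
Computing step by step:
f(0) = 9
f(1) = 3 × 9 + 2 = 29
f(2) = 3 × 29 + 2 = 89
f(3) = 3 × 89 + 2 = 269
f(4) = 3 × 269 + 2 = 809
f(5) = 3 × 809 + 2 = 2429
f(6) = 3 × 2429 + 2 = 7289
f(7) = 3 × 7289 + 2 = 21869
f(8) = 3 × 21869 + 2 = 65609

65609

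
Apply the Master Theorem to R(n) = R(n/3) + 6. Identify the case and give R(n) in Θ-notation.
Master Theorem template: R(n) = a·R(n/b) + f(n).
Here: a=1, b=3, f(n)=6
Compute log_b(a) = log_3(1) = 0.
f(n) = 6 = Θ(1). Case 2: R(n) = Θ(log n).

Case 2: R(n) = Θ(log n)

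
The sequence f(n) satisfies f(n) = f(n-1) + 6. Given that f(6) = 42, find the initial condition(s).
f(6) = f(0) + 6·6, so f(0) = 42 - 36 = 6.

f(0) = 6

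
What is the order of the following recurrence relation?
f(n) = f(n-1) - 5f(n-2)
The order is the largest lag k for which f(n-k) appears. Here the deepest term is f(n-2), so the order is 2.

Order 2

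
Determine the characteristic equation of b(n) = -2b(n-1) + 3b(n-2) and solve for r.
Substitute b(n) = rⁿ and divide through by rⁿ⁻²: r² + 2r - 3 = 0
Factor: (r + 3)(r - 1) = 0, so r = -3, 1.
General solution: b(n) = A·(-3)ⁿ + B·1ⁿ

Characteristic: r² + 2r - 3 = 0, Roots: r = -3, 1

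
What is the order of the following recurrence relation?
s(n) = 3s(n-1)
The order is the largest lag k for which s(n-k) appears. Here the deepest term is s(n-1), so the order is 1.

Order 1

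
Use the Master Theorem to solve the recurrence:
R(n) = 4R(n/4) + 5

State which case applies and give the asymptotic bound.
Master Theorem template: R(n) = a·R(n/b) + f(n).
Here: a=4, b=4, f(n)=5
Compute log_b(a) = log_4(4) = 1.
f(n) = 5 = O(n^(1-ε)) with ε = 1. Case 1: R(n) = Θ(n^log_b(a)) = Θ(n).

Case 1: R(n) = Θ(n)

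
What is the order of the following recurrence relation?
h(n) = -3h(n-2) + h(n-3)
The order is the largest lag k for which h(n-k) appears. Here the deepest term is h(n-3), so the order is 3.

Order 3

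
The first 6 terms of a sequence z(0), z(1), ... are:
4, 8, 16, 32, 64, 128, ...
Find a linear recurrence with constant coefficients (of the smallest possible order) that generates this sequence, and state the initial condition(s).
Look for the lowest-order linear relation among consecutive terms.
Observation: each term is 2× the previous.
Check at n=2: 2·8 = 16. ✓

z(n) = 2 × z(n-1), z(0) = 4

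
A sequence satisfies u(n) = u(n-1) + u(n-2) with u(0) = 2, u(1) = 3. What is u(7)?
Computing the sequence terms:
2, 3, 5, 8, 13, 21, 34, 55

55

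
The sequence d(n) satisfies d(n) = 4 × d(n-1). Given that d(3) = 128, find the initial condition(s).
In general d(n) = 4ⁿ · d(0). At n = 3: d(0) = d(3) / 4^3 = 128 / 64 = 2.

d(0) = 2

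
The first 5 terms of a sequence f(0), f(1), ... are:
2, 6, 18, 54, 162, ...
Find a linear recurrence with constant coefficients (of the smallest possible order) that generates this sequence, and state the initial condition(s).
Look for the lowest-order linear relation among consecutive terms.
Observation: each term is 3× the previous.
Check at n=2: 3·6 = 18. ✓

f(n) = 3 × f(n-1), f(0) = 2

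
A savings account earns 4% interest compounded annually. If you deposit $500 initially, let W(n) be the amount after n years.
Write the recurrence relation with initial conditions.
Each year the balance grows by 4%, i.e. is multiplied by 1 + 4/100 = 1.04, so W(n) = 1.04 × W(n-1). The initial deposit gives W(0) = 500.
Unrolling gives the closed form W(n) = 500 × (1.04)ⁿ.

W(n) = 1.04 × W(n-1), W(0) = 500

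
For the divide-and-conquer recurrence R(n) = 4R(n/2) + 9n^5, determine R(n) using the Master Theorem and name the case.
Master Theorem template: R(n) = a·R(n/b) + f(n).
Here: a=4, b=2, f(n)=9n^5
Compute log_b(a) = log_2(4) = 2.
f(n) = 9n^5 = Ω(n^(2+ε)) with ε = 3, and the regularity condition holds (a·f(n/b) = (a/b^5)·f(n) with a/b^5 = 2^-3 < 1). Case 3: R(n) = Θ(f(n)) = Θ(n^5).

Case 3: R(n) = Θ(n^5)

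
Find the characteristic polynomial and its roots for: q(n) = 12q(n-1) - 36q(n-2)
Substitute q(n) = rⁿ and divide through by rⁿ⁻²: r² - 12r + 36 = 0
Factor: (r - 6)² = 0, so r = 6 (double root).
General solution: q(n) = (A + Bn)·6ⁿ

Characteristic: r² - 12r + 36 = 0, Roots: r = 6 (double root)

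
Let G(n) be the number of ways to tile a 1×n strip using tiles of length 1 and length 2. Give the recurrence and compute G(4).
Condition on the last tile: it has length 1 (leaving a 1×(n-1) strip) or length 2 (leaving a 1×(n-2) strip), so G(n) = G(n-1) + G(n-2) (order-2 linear recurrence).
For 0 ≤ i < 2 only unit tiles fit, so G(i) = 1.
Iterating the recurrence: G(2) = 2, G(3) = 3, G(4) = 5.

G(n) = G(n-1) + G(n-2), with G(i) = 1 for 0 ≤ i < 2; G(4) = 5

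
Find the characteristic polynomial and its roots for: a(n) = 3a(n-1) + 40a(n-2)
Substitute a(n) = rⁿ and divide through by rⁿ⁻²: r² - 3r - 40 = 0
Factor: (r + 5)(r - 8) = 0, so r = -5, 8.
General solution: a(n) = A·(-5)ⁿ + B·8ⁿ

Characteristic: r² - 3r - 40 = 0, Roots: r = -5, 8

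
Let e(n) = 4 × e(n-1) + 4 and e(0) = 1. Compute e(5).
Computing step by step:
e(0) = 1
e(1) = 4 × 1 + 4 = 8
e(2) = 4 × 8 + 4 = 36
e(3) = 4 × 36 + 4 = 148
e(4) = 4 × 148 + 4 = 596
e(5) = 4 × 596 + 4 = 2388

2388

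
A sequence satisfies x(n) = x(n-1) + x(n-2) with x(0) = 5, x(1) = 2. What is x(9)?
Computing the sequence terms:
5, 2, 7, 9, 16, 25, 41, 66, 107, 173

173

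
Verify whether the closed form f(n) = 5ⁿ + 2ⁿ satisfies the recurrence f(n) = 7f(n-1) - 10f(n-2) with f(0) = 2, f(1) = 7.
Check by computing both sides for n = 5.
From the recurrence with f(0) = 2, f(1) = 7:
  f(0) = 2, f(1) = 7, f(2) = 29, f(3) = 133, f(4) = 641, f(5) = 3157
  so the recurrence gives f(5) = 3157.
From the proposed closed form f(n) = 5ⁿ + 2ⁿ:
  f(5) = 3157.
Both sides give 3157 at n = 5, and the initial condition(s) match, so the closed form is consistent.

Yes, the closed form is correct.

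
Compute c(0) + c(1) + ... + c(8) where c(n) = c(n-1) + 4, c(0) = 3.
Computing the sequence terms: 3, 7, 11, 15, 19, 23, 27, 31, 35
Adding these values together:

171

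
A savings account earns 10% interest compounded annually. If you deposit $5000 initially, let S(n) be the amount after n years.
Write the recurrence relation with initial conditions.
Each year the balance grows by 10%, i.e. is multiplied by 1 + 10/100 = 1.1, so S(n) = 1.1 × S(n-1). The initial deposit gives S(0) = 5000.
Unrolling gives the closed form S(n) = 5000 × (1.1)ⁿ.

S(n) = 1.1 × S(n-1), S(0) = 5000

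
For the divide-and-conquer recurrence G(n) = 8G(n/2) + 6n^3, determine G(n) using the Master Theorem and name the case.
Master Theorem template: G(n) = a·G(n/b) + f(n).
Here: a=8, b=2, f(n)=6n^3
Compute log_b(a) = log_2(8) = 3.
f(n) = 6n^3 = Θ(n^3). Case 2: G(n) = Θ(n^3 log n).

Case 2: G(n) = Θ(n^3 log n)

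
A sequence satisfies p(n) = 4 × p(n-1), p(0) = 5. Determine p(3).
Computing step by step:
p(0) = 5
p(1) = 4 × 5 = 20
p(2) = 4 × 20 = 80
p(3) = 4 × 80 = 320

320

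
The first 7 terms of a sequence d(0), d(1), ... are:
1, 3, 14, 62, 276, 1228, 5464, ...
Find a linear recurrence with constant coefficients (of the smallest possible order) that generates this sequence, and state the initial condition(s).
Look for the lowest-order linear relation among consecutive terms.
Observation: d(n) - 4·d(n-1) - (2)·d(n-2) = 0 holds for the shown terms, and no order-1 relation d(n) = α·d(n-1) + β fits.
Check at n=3: 4·14 + (2)·3 = 62. ✓

d(n) = 4d(n-1) + 2d(n-2), d(0) = 1, d(1) = 3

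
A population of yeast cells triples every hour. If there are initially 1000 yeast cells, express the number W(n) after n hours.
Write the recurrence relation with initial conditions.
Each hour multiplies the count by 3, so the count after n hours depends only on the count after n-1 hours: W(n) = 3 × W(n-1). The starting count gives W(0) = 1000.
Unrolling n times gives the closed form W(n) = 1000 × 3ⁿ.

W(n) = 3 × W(n-1), W(0) = 1000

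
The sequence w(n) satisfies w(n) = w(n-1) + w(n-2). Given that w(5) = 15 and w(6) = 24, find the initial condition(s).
Work backwards using w(k) = w(k+2) - w(k+1):
w(4) = w(6) - w(5) = 24 - 15 = 9
w(3) = w(5) - w(4) = 15 - 9 = 6
w(2) = w(4) - w(3) = 9 - 6 = 3
w(1) = w(3) - w(2) = 6 - 3 = 3
w(0) = w(2) - w(1) = 3 - 3 = 0

w(0) = 0, w(1) = 3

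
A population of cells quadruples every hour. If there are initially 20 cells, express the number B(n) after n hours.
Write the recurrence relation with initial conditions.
Each hour multiplies the count by 4, so the count after n hours depends only on the count after n-1 hours: B(n) = 4 × B(n-1). The starting count gives B(0) = 20.
Unrolling n times gives the closed form B(n) = 20 × 4ⁿ.

B(n) = 4 × B(n-1), B(0) = 20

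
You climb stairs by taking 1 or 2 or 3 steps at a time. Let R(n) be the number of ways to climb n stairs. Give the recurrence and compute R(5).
Condition on the size of the last step (1 to 3): before it there were n-1, …, n-3 stairs climbed, and these cases are disjoint, so R(n) = R(n-1) + R(n-2) + R(n-3) (order-3 linear recurrence).
Initial conditions by direct count (compositions of i into parts ≤ 3): R(1) = 1; R(2) = 2; R(3) = 4.
Iterating the recurrence: R(4) = 7, R(5) = 13.

R(n) = R(n-1) + R(n-2) + R(n-3), R(1) = 1, R(2) = 2, R(3) = 4; R(5) = 13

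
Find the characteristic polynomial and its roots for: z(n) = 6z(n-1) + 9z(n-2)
Substitute z(n) = rⁿ and divide through by rⁿ⁻²: r² - 6r - 9 = 0
Discriminant: 6² + 4·9 = 72, not a perfect square, so by the quadratic formula r = (6 ± √72)/2.
General solution: z(n) = A·r₁ⁿ + B·r₂ⁿ where r₁,r₂ = (6 ± √72)/2

Characteristic: r² - 6r - 9 = 0, Roots: r = (6 ± √72)/2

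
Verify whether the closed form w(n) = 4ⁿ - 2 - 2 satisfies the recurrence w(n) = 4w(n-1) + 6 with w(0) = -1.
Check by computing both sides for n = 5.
From the recurrence with w(0) = -1:
  w(0) = -1, w(1) = 2, w(2) = 14, w(3) = 62, w(4) = 254, w(5) = 1022
  so the recurrence gives w(5) = 1022.
From the proposed closed form w(n) = 4ⁿ - 2 - 2:
  w(5) = 1020.
The recurrence gives 1022 but the closed form gives 1020, so the closed form does not satisfy the recurrence.

No, the closed form is incorrect.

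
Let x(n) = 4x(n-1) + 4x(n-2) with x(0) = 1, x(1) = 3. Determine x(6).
Computing the sequence terms:
1, 3, 16, 76, 368, 1776, 8576

8576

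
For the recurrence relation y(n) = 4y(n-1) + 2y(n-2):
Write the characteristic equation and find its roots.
Substitute y(n) = rⁿ and divide through by rⁿ⁻²: r² - 4r - 2 = 0
Discriminant: 4² + 4·2 = 24, not a perfect square, so by the quadratic formula r = (4 ± √24)/2.
General solution: y(n) = A·r₁ⁿ + B·r₂ⁿ where r₁,r₂ = (4 ± √24)/2

Characteristic: r² - 4r - 2 = 0, Roots: r = (4 ± √24)/2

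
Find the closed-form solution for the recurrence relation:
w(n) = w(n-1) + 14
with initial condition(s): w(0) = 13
Recurrence: w(n) = w(n-1) + 14, initial: w(0) = 13.
Each step adds 14, so w(n) = w(0) + 14n = 14n + 13.

w(n) = 14n + 13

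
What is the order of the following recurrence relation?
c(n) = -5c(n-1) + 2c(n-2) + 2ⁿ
The order is the largest lag k for which c(n-k) appears. Here the deepest term is c(n-2) (the 2ⁿ term is non-homogeneous and does not affect the order), so the order is 2.

Order 2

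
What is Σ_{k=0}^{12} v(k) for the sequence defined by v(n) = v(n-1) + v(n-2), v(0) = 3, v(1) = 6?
Computing the sequence terms: 3, 6, 9, 15, 24, 39, 63, 102, 165, 267, 432, 699, 1131
Adding these values together:

2955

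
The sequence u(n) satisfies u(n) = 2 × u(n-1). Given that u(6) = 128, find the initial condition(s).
In general u(n) = 2ⁿ · u(0). At n = 6: u(0) = u(6) / 2^6 = 128 / 64 = 2.

u(0) = 2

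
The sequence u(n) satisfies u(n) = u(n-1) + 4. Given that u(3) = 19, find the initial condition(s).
u(3) = u(0) + 3·4, so u(0) = 19 - 12 = 7.

u(0) = 7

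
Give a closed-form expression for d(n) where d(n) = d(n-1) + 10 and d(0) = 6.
Recurrence: d(n) = d(n-1) + 10, initial: d(0) = 6.
Each step adds 10, so d(n) = d(0) + 10n = 10n + 6.

d(n) = 10n + 6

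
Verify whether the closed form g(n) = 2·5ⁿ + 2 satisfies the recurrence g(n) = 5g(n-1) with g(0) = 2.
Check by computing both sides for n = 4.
From the recurrence with g(0) = 2:
  g(0) = 2, g(1) = 10, g(2) = 50, g(3) = 250, g(4) = 1250
  so the recurrence gives g(4) = 1250.
From the proposed closed form g(n) = 2·5ⁿ + 2:
  g(4) = 1252.
The recurrence gives 1250 but the closed form gives 1252, so the closed form does not satisfy the recurrence.

No, the closed form is incorrect.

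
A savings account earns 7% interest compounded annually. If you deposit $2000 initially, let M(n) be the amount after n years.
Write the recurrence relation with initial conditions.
Each year the balance grows by 7%, i.e. is multiplied by 1 + 7/100 = 1.07, so M(n) = 1.07 × M(n-1). The initial deposit gives M(0) = 2000.
Unrolling gives the closed form M(n) = 2000 × (1.07)ⁿ.

M(n) = 1.07 × M(n-1), M(0) = 2000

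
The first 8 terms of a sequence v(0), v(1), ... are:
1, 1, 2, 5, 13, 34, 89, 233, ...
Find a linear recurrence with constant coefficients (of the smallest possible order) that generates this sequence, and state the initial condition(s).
Look for the lowest-order linear relation among consecutive terms.
Observation: v(n) - 3·v(n-1) - (-1)·v(n-2) = 0 holds for the shown terms, and no order-1 relation v(n) = α·v(n-1) + β fits.
Check at n=3: 3·2 + (-1)·1 = 5. ✓

v(n) = 3v(n-1) - v(n-2), v(0) = 1, v(1) = 1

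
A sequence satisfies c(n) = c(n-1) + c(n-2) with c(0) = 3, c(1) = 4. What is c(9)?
Computing the sequence terms:
3, 4, 7, 11, 18, 29, 47, 76, 123, 199

199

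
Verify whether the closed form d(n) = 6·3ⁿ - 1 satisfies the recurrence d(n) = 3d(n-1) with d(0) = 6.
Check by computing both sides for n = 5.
From the recurrence with d(0) = 6:
  d(0) = 6, d(1) = 18, d(2) = 54, d(3) = 162, d(4) = 486, d(5) = 1458
  so the recurrence gives d(5) = 1458.
From the proposed closed form d(n) = 6·3ⁿ - 1:
  d(5) = 1457.
The recurrence gives 1458 but the closed form gives 1457, so the closed form does not satisfy the recurrence.

No, the closed form is incorrect.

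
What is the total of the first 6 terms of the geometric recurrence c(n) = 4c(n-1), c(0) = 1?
Computing the sequence terms: 1, 4, 16, 64, 256, 1024
Adding these values together:

1365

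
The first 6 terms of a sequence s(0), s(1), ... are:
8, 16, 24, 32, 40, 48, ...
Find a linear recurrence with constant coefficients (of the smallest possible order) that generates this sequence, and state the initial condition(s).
Look for the lowest-order linear relation among consecutive terms.
Observation: consecutive differences are constant (= 8).
Check at n=2: 1·16 + 8 = 24. ✓

s(n) = s(n-1) + 8, s(0) = 8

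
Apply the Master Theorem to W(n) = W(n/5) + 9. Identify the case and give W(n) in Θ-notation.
Master Theorem template: W(n) = a·W(n/b) + f(n).
Here: a=1, b=5, f(n)=9
Compute log_b(a) = log_5(1) = 0.
f(n) = 9 = Θ(1). Case 2: W(n) = Θ(log n).

Case 2: W(n) = Θ(log n)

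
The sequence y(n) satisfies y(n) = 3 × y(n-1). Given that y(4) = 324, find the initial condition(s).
In general y(n) = 3ⁿ · y(0). At n = 4: y(0) = y(4) / 3^4 = 324 / 81 = 4.

y(0) = 4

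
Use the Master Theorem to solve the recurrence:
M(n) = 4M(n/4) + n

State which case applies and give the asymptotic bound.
Master Theorem template: M(n) = a·M(n/b) + f(n).
Here: a=4, b=4, f(n)=n
Compute log_b(a) = log_4(4) = 1.
f(n) = n = Θ(n). Case 2: M(n) = Θ(n log n).

Case 2: M(n) = Θ(n log n)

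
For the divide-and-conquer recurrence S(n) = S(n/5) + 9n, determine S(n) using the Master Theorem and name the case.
Master Theorem template: S(n) = a·S(n/b) + f(n).
Here: a=1, b=5, f(n)=9n
Compute log_b(a) = log_5(1) = 0.
f(n) = 9n = Ω(n^(0+ε)) with ε = 1, and the regularity condition holds (a·f(n/b) = (a/b^1)·f(n) with a/b^1 = 5^-1 < 1). Case 3: S(n) = Θ(f(n)) = Θ(n).

Case 3: S(n) = Θ(n)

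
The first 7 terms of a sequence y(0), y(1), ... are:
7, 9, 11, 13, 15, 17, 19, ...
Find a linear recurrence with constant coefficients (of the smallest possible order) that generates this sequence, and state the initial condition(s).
Look for the lowest-order linear relation among consecutive terms.
Observation: consecutive differences are constant (= 2).
Check at n=2: 1·9 + 2 = 11. ✓

y(n) = y(n-1) + 2, y(0) = 7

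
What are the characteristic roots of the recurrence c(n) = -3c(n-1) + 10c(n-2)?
Substitute c(n) = rⁿ and divide through by rⁿ⁻²: r² + 3r - 10 = 0
Factor: (r + 5)(r - 2) = 0, so r = -5, 2.
General solution: c(n) = A·(-5)ⁿ + B·2ⁿ

Characteristic: r² + 3r - 10 = 0, Roots: r = -5, 2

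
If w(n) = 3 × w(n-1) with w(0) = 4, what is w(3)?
Computing step by step:
w(0) = 4
w(1) = 3 × 4 = 12
w(2) = 3 × 12 = 36
w(3) = 3 × 36 = 108

108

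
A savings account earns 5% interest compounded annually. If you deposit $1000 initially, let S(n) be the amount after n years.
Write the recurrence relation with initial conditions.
Each year the balance grows by 5%, i.e. is multiplied by 1 + 5/100 = 1.05, so S(n) = 1.05 × S(n-1). The initial deposit gives S(0) = 1000.
Unrolling gives the closed form S(n) = 1000 × (1.05)ⁿ.

S(n) = 1.05 × S(n-1), S(0) = 1000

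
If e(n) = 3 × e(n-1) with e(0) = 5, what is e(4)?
Computing step by step:
e(0) = 5
e(1) = 3 × 5 = 15
e(2) = 3 × 15 = 45
e(3) = 3 × 45 = 135
e(4) = 3 × 135 = 405

405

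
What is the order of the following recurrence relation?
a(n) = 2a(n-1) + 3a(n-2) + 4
The order is the largest lag k for which a(n-k) appears. Here the deepest term is a(n-2) (the 4 term is non-homogeneous and does not affect the order), so the order is 2.

Order 2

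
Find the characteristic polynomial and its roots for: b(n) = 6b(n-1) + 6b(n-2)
Substitute b(n) = rⁿ and divide through by rⁿ⁻²: r² - 6r - 6 = 0
Discriminant: 6² + 4·6 = 60, not a perfect square, so by the quadratic formula r = (6 ± √60)/2.
General solution: b(n) = A·r₁ⁿ + B·r₂ⁿ where r₁,r₂ = (6 ± √60)/2

Characteristic: r² - 6r - 6 = 0, Roots: r = (6 ± √60)/2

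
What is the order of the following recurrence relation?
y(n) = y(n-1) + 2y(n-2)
The order is the largest lag k for which y(n-k) appears. Here the deepest term is y(n-2), so the order is 2.

Order 2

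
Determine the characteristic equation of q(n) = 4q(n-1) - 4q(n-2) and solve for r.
Substitute q(n) = rⁿ and divide through by rⁿ⁻²: r² - 4r + 4 = 0
Factor: (r - 2)² = 0, so r = 2 (double root).
General solution: q(n) = (A + Bn)·2ⁿ

Characteristic: r² - 4r + 4 = 0, Roots: r = 2 (double root)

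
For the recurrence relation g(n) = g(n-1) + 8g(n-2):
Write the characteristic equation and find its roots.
Substitute g(n) = rⁿ and divide through by rⁿ⁻²: r² - r - 8 = 0
Discriminant: 1² + 4·8 = 33, not a perfect square, so by the quadratic formula r = (1 ± √33)/2.
General solution: g(n) = A·r₁ⁿ + B·r₂ⁿ where r₁,r₂ = (1 ± √33)/2

Characteristic: r² - r - 8 = 0, Roots: r = (1 ± √33)/2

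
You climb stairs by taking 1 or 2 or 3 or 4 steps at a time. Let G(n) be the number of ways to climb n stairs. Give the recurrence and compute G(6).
Condition on the size of the last step (1 to 4): before it there were n-1, …, n-4 stairs climbed, and these cases are disjoint, so G(n) = G(n-1) + G(n-2) + G(n-3) + G(n-4) (order-4 linear recurrence).
Initial conditions by direct count (compositions of i into parts ≤ 4): G(1) = 1; G(2) = 2; G(3) = 4; G(4) = 8.
Iterating the recurrence: G(5) = 15, G(6) = 29.

G(n) = G(n-1) + G(n-2) + G(n-3) + G(n-4), G(1) = 1, G(2) = 2, G(3) = 4, G(4) = 8; G(6) = 29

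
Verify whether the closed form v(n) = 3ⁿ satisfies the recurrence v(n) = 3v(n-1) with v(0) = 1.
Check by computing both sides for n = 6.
From the recurrence with v(0) = 1:
  v(0) = 1, v(1) = 3, v(2) = 9, v(3) = 27, v(4) = 81, v(5) = 243, v(6) = 729
  so the recurrence gives v(6) = 729.
From the proposed closed form v(n) = 3ⁿ:
  v(6) = 729.
Both sides give 729 at n = 6, and the initial condition(s) match, so the closed form is consistent.

Yes, the closed form is correct.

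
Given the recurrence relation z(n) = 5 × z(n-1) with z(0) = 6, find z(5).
Computing step by step:
z(0) = 6
z(1) = 5 × 6 = 30
z(2) = 5 × 30 = 150
z(3) = 5 × 150 = 750
z(4) = 5 × 750 = 3750
z(5) = 5 × 3750 = 18750

18750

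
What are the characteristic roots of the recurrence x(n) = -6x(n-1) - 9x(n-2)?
Substitute x(n) = rⁿ and divide through by rⁿ⁻²: r² + 6r + 9 = 0
Factor: (r + 3)² = 0, so r = -3 (double root).
General solution: x(n) = (A + Bn)·(-3)ⁿ

Characteristic: r² + 6r + 9 = 0, Roots: r = -3 (double root)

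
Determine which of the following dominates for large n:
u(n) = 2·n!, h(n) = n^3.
Comparing growth rates:
Growth-rate hierarchy: log n ≺ any polynomial ≺ any exponential cⁿ (c>1) ≺ n! ≺ nⁿ.
factorial dominates polynomial degree 3 asymptotically.

u(n) grows faster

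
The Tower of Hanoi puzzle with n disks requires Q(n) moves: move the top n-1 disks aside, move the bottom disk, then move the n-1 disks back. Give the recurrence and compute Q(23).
Moving n disks = move the top n-1 disks aside (Q(n-1) moves) + move the largest disk (1 move) + move the n-1 disks back on top (Q(n-1) moves), so Q(n) = 2Q(n-1) + 1, with Q(1) = 1 (a single disk takes one move).
First terms: 1, 3, 7, 15, 31, 63, … — each is one less than a power of 2. Indeed Q(n) + 1 = 2(Q(n-1) + 1) with Q(1) + 1 = 2, so Q(n) + 1 = 2ⁿ and Q(n) = 2ⁿ - 1.
Hence Q(23) = 2^23 - 1 = 8388608 - 1 = 8388607.

Q(n) = 2Q(n-1) + 1, Q(1) = 1; Q(23) = 8388607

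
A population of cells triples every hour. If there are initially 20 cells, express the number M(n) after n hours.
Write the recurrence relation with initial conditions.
Each hour multiplies the count by 3, so the count after n hours depends only on the count after n-1 hours: M(n) = 3 × M(n-1). The starting count gives M(0) = 20.
Unrolling n times gives the closed form M(n) = 20 × 3ⁿ.

M(n) = 3 × M(n-1), M(0) = 20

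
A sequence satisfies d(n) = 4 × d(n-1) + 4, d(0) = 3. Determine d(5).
Computing step by step:
d(0) = 3
d(1) = 4 × 3 + 4 = 16
d(2) = 4 × 16 + 4 = 68
d(3) = 4 × 68 + 4 = 276
d(4) = 4 × 276 + 4 = 1108
d(5) = 4 × 1108 + 4 = 4436

4436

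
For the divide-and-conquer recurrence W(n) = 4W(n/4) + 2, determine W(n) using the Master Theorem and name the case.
Master Theorem template: W(n) = a·W(n/b) + f(n).
Here: a=4, b=4, f(n)=2
Compute log_b(a) = log_4(4) = 1.
f(n) = 2 = O(n^(1-ε)) with ε = 1. Case 1: W(n) = Θ(n^log_b(a)) = Θ(n).

Case 1: W(n) = Θ(n)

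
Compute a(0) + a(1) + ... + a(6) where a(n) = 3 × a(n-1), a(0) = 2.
Computing the sequence terms: 2, 6, 18, 54, 162, 486, 1458
Adding these values together:

2186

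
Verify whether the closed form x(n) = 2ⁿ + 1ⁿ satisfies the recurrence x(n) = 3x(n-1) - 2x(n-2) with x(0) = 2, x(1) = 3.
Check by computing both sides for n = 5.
From the recurrence with x(0) = 2, x(1) = 3:
  x(0) = 2, x(1) = 3, x(2) = 5, x(3) = 9, x(4) = 17, x(5) = 33
  so the recurrence gives x(5) = 33.
From the proposed closed form x(n) = 2ⁿ + 1ⁿ:
  x(5) = 33.
Both sides give 33 at n = 5, and the initial condition(s) match, so the closed form is consistent.

Yes, the closed form is correct.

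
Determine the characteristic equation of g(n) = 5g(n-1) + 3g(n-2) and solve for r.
Substitute g(n) = rⁿ and divide through by rⁿ⁻²: r² - 5r - 3 = 0
Discriminant: 5² + 4·3 = 37, not a perfect square, so by the quadratic formula r = (5 ± √37)/2.
General solution: g(n) = A·r₁ⁿ + B·r₂ⁿ where r₁,r₂ = (5 ± √37)/2

Characteristic: r² - 5r - 3 = 0, Roots: r = (5 ± √37)/2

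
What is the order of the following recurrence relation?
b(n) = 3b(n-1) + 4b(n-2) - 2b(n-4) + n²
The order is the largest lag k for which b(n-k) appears. Here the deepest term is b(n-4) (the n² term is non-homogeneous and does not affect the order), so the order is 4.

Order 4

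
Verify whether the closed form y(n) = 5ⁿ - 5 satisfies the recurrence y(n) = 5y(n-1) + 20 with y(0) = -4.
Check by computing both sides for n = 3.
From the recurrence with y(0) = -4:
  y(0) = -4, y(1) = 0, y(2) = 20, y(3) = 120
  so the recurrence gives y(3) = 120.
From the proposed closed form y(n) = 5ⁿ - 5:
  y(3) = 120.
Both sides give 120 at n = 3, and the initial condition(s) match, so the closed form is consistent.

Yes, the closed form is correct.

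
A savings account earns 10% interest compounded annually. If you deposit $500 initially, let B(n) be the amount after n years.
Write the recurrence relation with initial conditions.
Each year the balance grows by 10%, i.e. is multiplied by 1 + 10/100 = 1.1, so B(n) = 1.1 × B(n-1). The initial deposit gives B(0) = 500.
Unrolling gives the closed form B(n) = 500 × (1.1)ⁿ.

B(n) = 1.1 × B(n-1), B(0) = 500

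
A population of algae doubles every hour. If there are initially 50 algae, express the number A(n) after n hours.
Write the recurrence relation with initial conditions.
Each hour multiplies the count by 2, so the count after n hours depends only on the count after n-1 hours: A(n) = 2 × A(n-1). The starting count gives A(0) = 50.
Unrolling n times gives the closed form A(n) = 50 × 2ⁿ.

A(n) = 2 × A(n-1), A(0) = 50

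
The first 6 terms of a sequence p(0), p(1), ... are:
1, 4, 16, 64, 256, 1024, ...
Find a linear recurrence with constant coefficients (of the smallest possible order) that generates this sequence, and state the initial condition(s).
Look for the lowest-order linear relation among consecutive terms.
Observation: each term is 4× the previous.
Check at n=2: 4·4 = 16. ✓

p(n) = 4 × p(n-1), p(0) = 1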